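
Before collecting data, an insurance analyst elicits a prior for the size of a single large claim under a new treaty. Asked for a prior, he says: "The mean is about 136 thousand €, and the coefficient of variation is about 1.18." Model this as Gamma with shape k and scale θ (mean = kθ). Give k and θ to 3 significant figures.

For Gamma(k, scale θ): mean = kθ, variance = kθ², so CV = 1/√k.
CV = 1.18, hence k = 1/CV² = 0.718.
Then θ = mean/k = 136/0.718 = 189.

k ≈ 0.718, θ ≈ 189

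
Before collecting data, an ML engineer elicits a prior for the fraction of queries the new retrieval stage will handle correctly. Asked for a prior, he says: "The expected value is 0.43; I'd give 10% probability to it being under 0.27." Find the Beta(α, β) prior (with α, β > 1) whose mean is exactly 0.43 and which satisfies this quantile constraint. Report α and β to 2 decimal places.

With mean 0.43 fixed, write α = 0.43s, β = 0.57s where s = α+β.
Need P(θ < 0.27) = 0.1 under Beta(0.43s, 0.57s). Normal approximation: (q−m)/√(m(1−m)/s) ≈ z_{0.1} = -1.28, so s ≈ 0.43·0.57·(-1.28)²/(0.27−0.43)² = 15.7.
At s = 15.7: P(θ<0.27) ≈ 0.094. Adjusting to match 0.1 gives s ≈ 14.92.
So α = 0.43·14.92 ≈ 6.42, β = 0.57·14.92 ≈ 8.51.

α ≈ 6.42, β ≈ 8.51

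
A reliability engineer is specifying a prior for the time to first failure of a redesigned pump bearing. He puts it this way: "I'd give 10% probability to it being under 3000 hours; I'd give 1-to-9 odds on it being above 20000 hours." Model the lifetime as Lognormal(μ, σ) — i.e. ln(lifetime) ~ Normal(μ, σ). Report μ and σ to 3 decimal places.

μ ≈ 8.955, σ ≈ 0.740

If T ~ Lognormal(μ,σ) then ln T ~ Normal(μ,σ), so the p-quantile of ln T is μ + z_p·σ.
ln(3000) = 8.006 and ln(20000) = 9.903; z_{0.1} = -1.282, z_{0.9} = 1.282.
σ = (9.903 − 8.006)/(1.282 − (-1.282)) = 0.740.
μ = 8.006 − (-1.282)·0.740 = 8.955.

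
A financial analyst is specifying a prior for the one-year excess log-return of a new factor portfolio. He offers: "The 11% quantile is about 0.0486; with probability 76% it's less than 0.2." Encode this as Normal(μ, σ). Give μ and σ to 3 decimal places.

For Normal(μ,σ), the p-quantile is μ + z_p·σ. Here z_{0.11} = -1.227, z_{0.76} = 0.7063.
So 0.0486 = μ − 1.227σ and 0.2 = μ + 0.7063σ.
Subtracting: σ = (0.2 − 0.0486)/(0.7063 − (-1.227)) = 0.078.
Then μ = 0.0486 − (-1.227)·0.078 = 0.145.

μ = 0.145, σ = 0.078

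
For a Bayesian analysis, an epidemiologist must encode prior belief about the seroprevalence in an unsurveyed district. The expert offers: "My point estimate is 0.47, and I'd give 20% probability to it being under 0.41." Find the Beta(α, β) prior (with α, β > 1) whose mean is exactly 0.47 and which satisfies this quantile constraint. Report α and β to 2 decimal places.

With mean 0.47 fixed, write α = 0.47s, β = 0.53s where s = α+β.
Need P(θ < 0.41) = 0.2 under Beta(0.47s, 0.53s). Normal approximation: (q−m)/√(m(1−m)/s) ≈ z_{0.2} = -0.842, so s ≈ 0.47·0.53·(-0.842)²/(0.41−0.47)² = 49.0.
At s = 49.0: P(θ<0.41) ≈ 0.201. Adjusting to match 0.2 gives s ≈ 49.34.
So α = 0.47·49.34 ≈ 23.19, β = 0.53·49.34 ≈ 26.15.

α ≈ 23.19, β ≈ 26.15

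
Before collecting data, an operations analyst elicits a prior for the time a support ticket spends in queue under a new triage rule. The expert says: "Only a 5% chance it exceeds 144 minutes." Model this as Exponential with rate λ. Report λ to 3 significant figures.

P(T > 144.0) = e^(−λ·144.0) = 0.05, so λ = −ln(0.05)/144.0 = 0.0208.

λ ≈ 0.0208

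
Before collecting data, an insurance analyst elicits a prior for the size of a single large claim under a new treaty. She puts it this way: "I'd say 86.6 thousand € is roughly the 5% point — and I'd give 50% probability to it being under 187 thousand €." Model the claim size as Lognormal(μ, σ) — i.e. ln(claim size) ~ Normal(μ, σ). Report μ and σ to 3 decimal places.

If T ~ Lognormal(μ,σ) then ln T ~ Normal(μ,σ), so the p-quantile of ln T is μ + z_p·σ.
ln(86.6) = 4.461 and ln(187) = 5.231; z_{0.05} = -1.645, z_{0.5} = 0.
σ = (5.231 − 4.461)/(0 − (-1.645)) = 0.468.
μ = 4.461 − (-1.645)·0.468 = 5.231.

μ ≈ 5.231, σ ≈ 0.468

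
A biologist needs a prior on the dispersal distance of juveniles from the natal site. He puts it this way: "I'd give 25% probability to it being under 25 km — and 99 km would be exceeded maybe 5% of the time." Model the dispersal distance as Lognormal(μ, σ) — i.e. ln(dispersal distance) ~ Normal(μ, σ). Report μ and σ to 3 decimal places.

μ ≈ 3.619, σ ≈ 0.593

If T ~ Lognormal(μ,σ) then ln T ~ Normal(μ,σ), so the p-quantile of ln T is μ + z_p·σ.
ln(25) = 3.219 and ln(99) = 4.595; z_{0.25} = -0.6745, z_{0.95} = 1.645.
σ = (4.595 − 3.219)/(1.645 − (-0.6745)) = 0.593.
μ = 3.219 − (-0.6745)·0.593 = 3.619.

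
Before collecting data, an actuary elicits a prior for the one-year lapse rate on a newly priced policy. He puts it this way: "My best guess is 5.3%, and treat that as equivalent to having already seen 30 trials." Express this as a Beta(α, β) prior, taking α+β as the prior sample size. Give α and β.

α = 1.59, β = 28.41

Under the effective-sample-size interpretation, Beta(α, β) has prior mean α/(α+β) and prior sample size α+β.
So α+β = 30 and α/(α+β) = 0.053, giving α = 0.053·30 = 1.59 and β = 30 − 1.59 = 28.41.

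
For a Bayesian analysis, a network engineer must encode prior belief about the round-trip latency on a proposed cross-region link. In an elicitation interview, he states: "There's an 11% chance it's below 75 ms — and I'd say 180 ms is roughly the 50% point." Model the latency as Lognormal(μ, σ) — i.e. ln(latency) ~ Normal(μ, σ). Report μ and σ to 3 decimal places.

If T ~ Lognormal(μ,σ) then ln T ~ Normal(μ,σ), so the p-quantile of ln T is μ + z_p·σ.
ln(75) = 4.317 and ln(180) = 5.193; z_{0.11} = -1.227, z_{0.5} = 0.
σ = (5.193 − 4.317)/(0 − (-1.227)) = 0.714.
μ = 4.317 − (-1.227)·0.714 = 5.193.

μ ≈ 5.193, σ ≈ 0.714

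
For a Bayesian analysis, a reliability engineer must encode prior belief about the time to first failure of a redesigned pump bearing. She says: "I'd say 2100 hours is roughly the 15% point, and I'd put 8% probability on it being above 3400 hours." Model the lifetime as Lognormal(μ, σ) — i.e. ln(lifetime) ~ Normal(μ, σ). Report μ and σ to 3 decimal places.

μ ≈ 7.854, σ ≈ 0.197

If T ~ Lognormal(μ,σ) then ln T ~ Normal(μ,σ), so the p-quantile of ln T is μ + z_p·σ.
ln(2100) = 7.65 and ln(3400) = 8.132; z_{0.15} = -1.036, z_{0.92} = 1.405.
σ = (8.132 − 7.65)/(1.405 − (-1.036)) = 0.197.
μ = 7.65 − (-1.036)·0.197 = 7.854.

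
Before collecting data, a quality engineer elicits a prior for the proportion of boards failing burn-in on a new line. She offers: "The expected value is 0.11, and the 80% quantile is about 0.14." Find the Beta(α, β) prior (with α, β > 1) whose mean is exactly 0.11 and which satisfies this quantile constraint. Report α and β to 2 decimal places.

α ≈ 7.68, β ≈ 62.12

With mean 0.11 fixed, write α = 0.11s, β = 0.89s where s = α+β.
Need P(θ < 0.14) = 0.8 under Beta(0.11s, 0.89s). Normal approximation: (q−m)/√(m(1−m)/s) ≈ z_{0.8} = 0.842, so s ≈ 0.11·0.89·(0.842)²/(0.14−0.11)² = 77.1.
At s = 77.1: P(θ<0.14) ≈ 0.809. Adjusting to match 0.8 gives s ≈ 69.80.
So α = 0.11·69.80 ≈ 7.68, β = 0.89·69.80 ≈ 62.12.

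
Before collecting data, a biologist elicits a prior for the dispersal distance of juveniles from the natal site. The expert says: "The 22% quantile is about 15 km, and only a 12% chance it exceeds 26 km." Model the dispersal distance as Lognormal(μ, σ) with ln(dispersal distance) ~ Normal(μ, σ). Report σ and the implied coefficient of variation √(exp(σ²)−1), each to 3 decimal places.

σ ≈ 0.282, CV ≈ 0.288

If T ~ Lognormal(μ,σ) then ln T ~ Normal(μ,σ), so the p-quantile of ln T is μ + z_p·σ.
ln(15) = 2.708 and ln(26) = 3.258; z_{0.22} = -0.7722, z_{0.88} = 1.175.
σ = (3.258 − 2.708)/(1.175 − (-0.7722)) = 0.282.
μ = 2.708 − (-0.7722)·0.282 = 2.926.
CV = √(exp(σ²)−1) = √(exp(0.0798)−1) = 0.288.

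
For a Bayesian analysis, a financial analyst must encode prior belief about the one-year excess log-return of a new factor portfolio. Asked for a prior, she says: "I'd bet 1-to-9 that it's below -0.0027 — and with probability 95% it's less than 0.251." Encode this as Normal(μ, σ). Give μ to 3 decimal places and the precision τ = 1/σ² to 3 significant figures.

For Normal(μ,σ), the p-quantile is μ + z_p·σ. Here z_{0.1} = -1.282, z_{0.95} = 1.645.
So -0.0027 = μ − 1.282σ and 0.251 = μ + 1.645σ.
Subtracting: σ = (0.251 − -0.0027)/(1.645 − (-1.282)) = 0.087.
Then μ = -0.0027 − (-1.282)·0.087 = 0.108.
Precision τ = 1/σ² = 1/0.08669² = 133.

μ = 0.108, τ = 133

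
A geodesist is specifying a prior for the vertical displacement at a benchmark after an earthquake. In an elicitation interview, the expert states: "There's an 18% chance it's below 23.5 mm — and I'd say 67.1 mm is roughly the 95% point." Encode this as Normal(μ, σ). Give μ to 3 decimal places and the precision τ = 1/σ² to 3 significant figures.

μ = 39.088, τ = 0.00345

For Normal(μ,σ), the p-quantile is μ + z_p·σ. Here z_{0.18} = -0.9154, z_{0.95} = 1.645.
So 23.5 = μ − 0.9154σ and 67.1 = μ + 1.645σ.
Subtracting: σ = (67.1 − 23.5)/(1.645 − (-0.9154)) = 17.030.
Then μ = 23.5 − (-0.9154)·17.030 = 39.088.
Precision τ = 1/σ² = 1/17.03² = 0.00345.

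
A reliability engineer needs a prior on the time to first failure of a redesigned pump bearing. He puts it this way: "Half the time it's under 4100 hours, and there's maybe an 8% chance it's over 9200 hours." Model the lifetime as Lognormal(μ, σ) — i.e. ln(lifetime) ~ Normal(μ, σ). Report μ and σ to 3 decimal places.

If T ~ Lognormal(μ,σ) then ln T ~ Normal(μ,σ), so the p-quantile of ln T is μ + z_p·σ.
ln(4100) = 8.319 and ln(9200) = 9.127; z_{0.5} = 0, z_{0.92} = 1.405.
σ = (9.127 − 8.319)/(1.405 − (0)) = 0.575.
μ = 8.319 − (0)·0.575 = 8.319.

μ ≈ 8.319, σ ≈ 0.575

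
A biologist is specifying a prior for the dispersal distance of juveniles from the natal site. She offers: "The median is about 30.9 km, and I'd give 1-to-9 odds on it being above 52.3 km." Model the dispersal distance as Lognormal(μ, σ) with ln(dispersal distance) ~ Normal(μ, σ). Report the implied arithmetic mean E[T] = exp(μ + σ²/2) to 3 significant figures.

E[T] ≈ 33.6 km

If T ~ Lognormal(μ,σ) then ln T ~ Normal(μ,σ), so the p-quantile of ln T is μ + z_p·σ.
ln(30.9) = 3.431 and ln(52.3) = 3.957; z_{0.5} = 0, z_{0.9} = 1.282.
σ = (3.957 − 3.431)/(1.282 − (0)) = 0.411.
μ = 3.431 − (0)·0.411 = 3.431.
E[T] = exp(μ + σ²/2) = exp(3.431 + 0.0843) = 33.6 km.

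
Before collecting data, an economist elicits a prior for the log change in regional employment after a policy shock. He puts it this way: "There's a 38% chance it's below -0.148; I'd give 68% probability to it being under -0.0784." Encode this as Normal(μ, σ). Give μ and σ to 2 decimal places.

For Normal(μ,σ), the p-quantile is μ + z_p·σ. Here z_{0.38} = -0.3055, z_{0.68} = 0.4677.
So -0.148 = μ − 0.3055σ and -0.0784 = μ + 0.4677σ.
Subtracting: σ = (-0.0784 − -0.148)/(0.4677 − (-0.3055)) = 0.09.
Then μ = -0.148 − (-0.3055)·0.09 = -0.12.

μ = -0.12, σ = 0.09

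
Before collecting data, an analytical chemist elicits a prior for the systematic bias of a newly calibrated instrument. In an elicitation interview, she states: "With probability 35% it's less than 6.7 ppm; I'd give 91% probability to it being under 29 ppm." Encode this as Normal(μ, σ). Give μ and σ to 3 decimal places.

For Normal(μ,σ), the p-quantile is μ + z_p·σ. Here z_{0.35} = -0.3853, z_{0.91} = 1.341.
So 6.7 = μ − 0.3853σ and 29 = μ + 1.341σ.
Subtracting: σ = (29 − 6.7)/(1.341 − (-0.3853)) = 12.919.
Then μ = 6.7 − (-0.3853)·12.919 = 11.678.

μ = 11.678, σ = 12.919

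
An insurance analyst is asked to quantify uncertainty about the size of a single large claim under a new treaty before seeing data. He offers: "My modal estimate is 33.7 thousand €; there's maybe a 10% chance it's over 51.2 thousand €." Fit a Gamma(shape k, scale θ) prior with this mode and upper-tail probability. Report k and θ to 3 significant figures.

k ≈ 11.7, θ ≈ 3.16

Gamma(k,θ) with k>1 has mode (k−1)θ, so θ = 33.7/(k−1).
Need P(X < 51.2) = 0.9 with θ tied to k this way. Start at k = 2, θ = 33.7: P(X<51.2) ≈ 0.449.
Too low — raise k to concentrate. Iterating converges to k ≈ 11.7.
Then θ = 33.7/(11.7−1) ≈ 3.16.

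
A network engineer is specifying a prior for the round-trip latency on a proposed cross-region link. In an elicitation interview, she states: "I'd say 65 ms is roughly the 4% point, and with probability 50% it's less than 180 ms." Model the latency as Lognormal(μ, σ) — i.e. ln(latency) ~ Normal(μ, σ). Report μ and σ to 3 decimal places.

μ ≈ 5.193, σ ≈ 0.582

If T ~ Lognormal(μ,σ) then ln T ~ Normal(μ,σ), so the p-quantile of ln T is μ + z_p·σ.
ln(65) = 4.174 and ln(180) = 5.193; z_{0.04} = -1.751, z_{0.5} = 0.
σ = (5.193 − 4.174)/(0 − (-1.751)) = 0.582.
μ = 4.174 − (-1.751)·0.582 = 5.193.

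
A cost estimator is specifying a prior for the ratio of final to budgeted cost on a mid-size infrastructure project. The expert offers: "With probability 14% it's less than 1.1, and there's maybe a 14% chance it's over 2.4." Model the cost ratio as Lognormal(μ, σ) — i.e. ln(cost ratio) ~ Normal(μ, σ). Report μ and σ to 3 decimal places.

If T ~ Lognormal(μ,σ) then ln T ~ Normal(μ,σ), so the p-quantile of ln T is μ + z_p·σ.
ln(1.1) = 0.09531 and ln(2.4) = 0.8755; z_{0.14} = -1.08, z_{0.86} = 1.08.
σ = (0.8755 − 0.09531)/(1.08 − (-1.08)) = 0.361.
μ = 0.09531 − (-1.08)·0.361 = 0.485.

μ ≈ 0.485, σ ≈ 0.361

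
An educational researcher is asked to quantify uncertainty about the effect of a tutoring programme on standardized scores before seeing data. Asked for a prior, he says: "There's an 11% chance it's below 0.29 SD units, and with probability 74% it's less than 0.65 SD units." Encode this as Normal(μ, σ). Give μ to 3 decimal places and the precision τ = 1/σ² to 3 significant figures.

μ = 0.526, τ = 27

For Normal(μ,σ), the p-quantile is μ + z_p·σ. Here z_{0.11} = -1.227, z_{0.74} = 0.6433.
So 0.29 = μ − 1.227σ and 0.65 = μ + 0.6433σ.
Subtracting: σ = (0.65 − 0.29)/(0.6433 − (-1.227)) = 0.193.
Then μ = 0.29 − (-1.227)·0.193 = 0.526.
Precision τ = 1/σ² = 1/0.1925² = 27.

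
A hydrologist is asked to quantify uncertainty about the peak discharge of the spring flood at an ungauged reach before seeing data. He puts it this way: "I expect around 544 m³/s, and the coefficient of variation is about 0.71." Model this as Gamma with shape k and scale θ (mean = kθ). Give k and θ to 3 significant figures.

For Gamma(k, scale θ): mean = kθ, variance = kθ², so CV = 1/√k.
CV = 0.71, hence k = 1/CV² = 1.98.
Then θ = mean/k = 544/1.98 = 274.

k ≈ 1.98, θ ≈ 274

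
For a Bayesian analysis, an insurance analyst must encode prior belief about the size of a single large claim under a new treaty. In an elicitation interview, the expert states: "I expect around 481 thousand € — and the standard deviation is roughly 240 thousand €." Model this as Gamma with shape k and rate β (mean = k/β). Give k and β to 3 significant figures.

k ≈ 4.02, β ≈ 0.00835

For Gamma(k, rate β): mean = k/β, variance = k/β², so CV = 1/√k.
CV = SD/mean = 240/481 = 0.499, hence k = 1/CV² = 4.02.
Then β = k/mean = 4.02/481 = 0.00835.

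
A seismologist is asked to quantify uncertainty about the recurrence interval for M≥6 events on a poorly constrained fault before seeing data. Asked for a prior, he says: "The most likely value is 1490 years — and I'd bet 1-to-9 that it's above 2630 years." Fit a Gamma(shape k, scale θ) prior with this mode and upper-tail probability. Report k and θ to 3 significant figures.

Gamma(k,θ) with k>1 has mode (k−1)θ, so θ = 1490/(k−1).
Need P(X < 2630) = 0.9 with θ tied to k this way. Start at k = 2, θ = 1490: P(X<2630) ≈ 0.527.
Too low — raise k to concentrate. Iterating converges to k ≈ 6.89.
Then θ = 1490/(6.89−1) ≈ 253.

k ≈ 6.89, θ ≈ 253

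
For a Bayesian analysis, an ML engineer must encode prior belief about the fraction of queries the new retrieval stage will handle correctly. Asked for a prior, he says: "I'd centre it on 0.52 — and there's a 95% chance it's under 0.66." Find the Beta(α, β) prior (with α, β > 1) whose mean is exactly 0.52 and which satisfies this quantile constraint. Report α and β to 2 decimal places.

With mean 0.52 fixed, write α = 0.52s, β = 0.48s where s = α+β.
Need P(θ < 0.66) = 0.95 under Beta(0.52s, 0.48s). Normal approximation: (q−m)/√(m(1−m)/s) ≈ z_{0.95} = 1.64, so s ≈ 0.52·0.48·(1.64)²/(0.66−0.52)² = 34.5.
At s = 34.5: P(θ<0.66) ≈ 0.953. Adjusting to match 0.95 gives s ≈ 33.23.
So α = 0.52·33.23 ≈ 17.28, β = 0.48·33.23 ≈ 15.95.

α ≈ 17.28, β ≈ 15.95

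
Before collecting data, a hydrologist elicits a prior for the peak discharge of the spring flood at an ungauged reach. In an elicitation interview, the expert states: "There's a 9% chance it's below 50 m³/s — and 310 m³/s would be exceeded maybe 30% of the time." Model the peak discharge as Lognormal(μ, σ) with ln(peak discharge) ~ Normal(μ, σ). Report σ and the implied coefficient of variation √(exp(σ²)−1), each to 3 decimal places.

σ ≈ 0.978, CV ≈ 1.266

If T ~ Lognormal(μ,σ) then ln T ~ Normal(μ,σ), so the p-quantile of ln T is μ + z_p·σ.
ln(50) = 3.912 and ln(310) = 5.737; z_{0.09} = -1.341, z_{0.7} = 0.5244.
σ = (5.737 − 3.912)/(0.5244 − (-1.341)) = 0.978.
μ = 3.912 − (-1.341)·0.978 = 5.224.
CV = √(exp(σ²)−1) = √(exp(0.9569)−1) = 1.266.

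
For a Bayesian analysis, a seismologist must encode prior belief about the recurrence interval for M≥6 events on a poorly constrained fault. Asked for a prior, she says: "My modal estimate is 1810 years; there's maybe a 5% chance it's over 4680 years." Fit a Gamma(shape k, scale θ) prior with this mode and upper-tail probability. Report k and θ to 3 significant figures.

k ≈ 4, θ ≈ 604

Gamma(k,θ) with k>1 has mode (k−1)θ, so θ = 1810/(k−1).
Need P(X < 4680) = 0.95 with θ tied to k this way. Start at k = 2, θ = 1810: P(X<4680) ≈ 0.730.
Too low — raise k to concentrate. Iterating converges to k ≈ 4.
Then θ = 1810/(4−1) ≈ 604.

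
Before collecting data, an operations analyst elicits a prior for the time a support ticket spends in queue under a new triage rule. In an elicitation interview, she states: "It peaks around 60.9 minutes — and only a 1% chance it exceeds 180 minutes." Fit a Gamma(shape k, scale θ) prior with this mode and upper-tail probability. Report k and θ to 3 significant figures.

Gamma(k,θ) with k>1 has mode (k−1)θ, so θ = 60.9/(k−1).
Need P(X < 180) = 0.99 with θ tied to k this way. Start at k = 2, θ = 60.9: P(X<180) ≈ 0.794.
Too low — raise k to concentrate. Iterating converges to k ≈ 4.85.
Then θ = 60.9/(4.85−1) ≈ 15.8.

k ≈ 4.85, θ ≈ 15.8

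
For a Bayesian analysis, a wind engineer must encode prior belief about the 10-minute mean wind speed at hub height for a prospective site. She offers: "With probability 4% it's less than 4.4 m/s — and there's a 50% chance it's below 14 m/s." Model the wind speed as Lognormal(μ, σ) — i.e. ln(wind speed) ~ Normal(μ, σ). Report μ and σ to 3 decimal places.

If T ~ Lognormal(μ,σ) then ln T ~ Normal(μ,σ), so the p-quantile of ln T is μ + z_p·σ.
ln(4.4) = 1.482 and ln(14) = 2.639; z_{0.04} = -1.751, z_{0.5} = 0.
σ = (2.639 − 1.482)/(0 − (-1.751)) = 0.661.
μ = 1.482 − (-1.751)·0.661 = 2.639.

μ ≈ 2.639, σ ≈ 0.661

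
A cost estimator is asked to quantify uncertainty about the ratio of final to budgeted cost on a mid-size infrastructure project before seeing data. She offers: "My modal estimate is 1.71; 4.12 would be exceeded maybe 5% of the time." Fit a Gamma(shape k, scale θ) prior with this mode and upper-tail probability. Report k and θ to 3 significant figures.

Gamma(k,θ) with k>1 has mode (k−1)θ, so θ = 1.71/(k−1).
Need P(X < 4.12) = 0.95 with θ tied to k this way. Start at k = 2, θ = 1.71: P(X<4.12) ≈ 0.694.
Too low — raise k to concentrate. Iterating converges to k ≈ 4.53.
Then θ = 1.71/(4.53−1) ≈ 0.485.

k ≈ 4.53, θ ≈ 0.485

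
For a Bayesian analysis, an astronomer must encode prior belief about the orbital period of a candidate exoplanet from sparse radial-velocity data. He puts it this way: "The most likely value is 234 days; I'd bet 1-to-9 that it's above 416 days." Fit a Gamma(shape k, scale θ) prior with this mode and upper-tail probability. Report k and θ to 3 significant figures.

Gamma(k,θ) with k>1 has mode (k−1)θ, so θ = 234/(k−1).
Need P(X < 416) = 0.9 with θ tied to k this way. Start at k = 2, θ = 234: P(X<416) ≈ 0.531.
Too low — raise k to concentrate. Iterating converges to k ≈ 6.75.
Then θ = 234/(6.75−1) ≈ 40.7.

k ≈ 6.75, θ ≈ 40.7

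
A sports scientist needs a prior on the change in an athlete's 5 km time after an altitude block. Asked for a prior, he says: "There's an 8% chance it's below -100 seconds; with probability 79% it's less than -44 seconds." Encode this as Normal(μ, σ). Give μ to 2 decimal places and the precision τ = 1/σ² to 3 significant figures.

The p-quantile of Normal(μ,σ) is μ + z_p·σ, with z_{0.08} = -1.405 and z_{0.79} = 0.8064.
Eliminate σ: μ = (z₂·x₁ − z₁·x₂)/(z₂ − z₁) = (0.8064·-100 − (-1.405)·-44)/2.211 = -64.42.
Then σ = (x₂ − x₁)/(z₂ − z₁) = (-44 − -100)/2.211 = 25.32.
Precision τ = 1/σ² = 1/25.32² = 0.00156.

μ = -64.42, τ = 0.00156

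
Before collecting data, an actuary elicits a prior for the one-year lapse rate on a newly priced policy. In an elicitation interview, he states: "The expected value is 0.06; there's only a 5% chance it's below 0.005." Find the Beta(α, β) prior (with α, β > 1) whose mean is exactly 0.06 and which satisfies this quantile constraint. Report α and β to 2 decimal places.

With mean 0.06 fixed, write α = 0.06s, β = 0.94s where s = α+β.
Need P(θ < 0.005) = 0.05 under Beta(0.06s, 0.94s). Normal approximation: (q−m)/√(m(1−m)/s) ≈ z_{0.05} = -1.64, so s ≈ 0.06·0.94·(-1.64)²/(0.005−0.06)² = 50.4.
At s = 50.4: P(θ<0.005) ≈ 0.002. Adjusting to match 0.05 gives s ≈ 20.17.
So α = 0.06·20.17 ≈ 1.21, β = 0.94·20.17 ≈ 18.96.

α ≈ 1.21, β ≈ 18.96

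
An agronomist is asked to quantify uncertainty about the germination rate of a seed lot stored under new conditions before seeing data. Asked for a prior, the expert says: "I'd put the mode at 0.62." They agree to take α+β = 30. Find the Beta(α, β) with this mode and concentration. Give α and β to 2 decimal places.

α = 18.36, β = 11.64

For α,β > 1 the Beta mode is (α−1)/(α+β−2). With α+β = 30, the mode is (α−1)/28.
Set (α−1)/28 = 0.62 → α = 1 + 0.62·28 = 18.36.
β = 30 − α = 11.64.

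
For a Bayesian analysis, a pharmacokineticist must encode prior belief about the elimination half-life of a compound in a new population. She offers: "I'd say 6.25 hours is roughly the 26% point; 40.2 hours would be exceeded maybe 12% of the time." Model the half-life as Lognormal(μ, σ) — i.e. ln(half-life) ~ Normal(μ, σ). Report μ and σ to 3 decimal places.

μ ≈ 2.491, σ ≈ 1.024

If T ~ Lognormal(μ,σ) then ln T ~ Normal(μ,σ), so the p-quantile of ln T is μ + z_p·σ.
ln(6.25) = 1.833 and ln(40.2) = 3.694; z_{0.26} = -0.6433, z_{0.88} = 1.175.
σ = (3.694 − 1.833)/(1.175 − (-0.6433)) = 1.024.
μ = 1.833 − (-0.6433)·1.024 = 2.491.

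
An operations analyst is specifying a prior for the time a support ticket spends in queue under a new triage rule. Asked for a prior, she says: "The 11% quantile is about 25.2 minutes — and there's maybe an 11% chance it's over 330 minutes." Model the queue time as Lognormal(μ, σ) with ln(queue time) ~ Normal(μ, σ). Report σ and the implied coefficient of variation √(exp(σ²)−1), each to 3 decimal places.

If T ~ Lognormal(μ,σ) then ln T ~ Normal(μ,σ), so the p-quantile of ln T is μ + z_p·σ.
ln(25.2) = 3.227 and ln(330) = 5.799; z_{0.11} = -1.227, z_{0.89} = 1.227.
σ = (5.799 − 3.227)/(1.227 − (-1.227)) = 1.049.
μ = 3.227 − (-1.227)·1.049 = 4.513.
CV = √(exp(σ²)−1) = √(exp(1.0995)−1) = 1.415.

σ ≈ 1.049, CV ≈ 1.415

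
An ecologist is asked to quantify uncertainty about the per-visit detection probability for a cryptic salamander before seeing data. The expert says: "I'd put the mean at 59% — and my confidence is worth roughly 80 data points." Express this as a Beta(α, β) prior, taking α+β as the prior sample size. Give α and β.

Under the effective-sample-size interpretation, Beta(α, β) has prior mean α/(α+β) and prior sample size α+β.
So α+β = 80 and α/(α+β) = 0.59, giving α = 0.59·80 = 47.2 and β = 80 − 47.2 = 32.8.

α = 47.2, β = 32.8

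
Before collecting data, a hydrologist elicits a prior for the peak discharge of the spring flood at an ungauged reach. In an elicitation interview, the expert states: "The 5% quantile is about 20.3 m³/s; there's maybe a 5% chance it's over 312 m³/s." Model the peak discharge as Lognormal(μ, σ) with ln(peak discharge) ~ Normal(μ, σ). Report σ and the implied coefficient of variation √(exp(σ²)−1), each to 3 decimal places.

If T ~ Lognormal(μ,σ) then ln T ~ Normal(μ,σ), so the p-quantile of ln T is μ + z_p·σ.
ln(20.3) = 3.011 and ln(312) = 5.743; z_{0.05} = -1.645, z_{0.95} = 1.645.
σ = (5.743 − 3.011)/(1.645 − (-1.645)) = 0.831.
μ = 3.011 − (-1.645)·0.831 = 4.377.
CV = √(exp(σ²)−1) = √(exp(0.6899)−1) = 0.997.

σ ≈ 0.831, CV ≈ 0.997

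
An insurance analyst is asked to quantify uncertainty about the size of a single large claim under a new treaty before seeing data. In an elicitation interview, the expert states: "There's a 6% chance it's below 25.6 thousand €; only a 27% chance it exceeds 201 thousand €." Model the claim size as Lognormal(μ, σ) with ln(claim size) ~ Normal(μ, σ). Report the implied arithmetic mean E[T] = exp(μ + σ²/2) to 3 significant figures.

If T ~ Lognormal(μ,σ) then ln T ~ Normal(μ,σ), so the p-quantile of ln T is μ + z_p·σ.
ln(25.6) = 3.243 and ln(201) = 5.303; z_{0.06} = -1.555, z_{0.73} = 0.6128.
σ = (5.303 − 3.243)/(0.6128 − (-1.555)) = 0.951.
μ = 3.243 − (-1.555)·0.951 = 4.721.
E[T] = exp(μ + σ²/2) = exp(4.721 + 0.4519) = 176 thousand €.

E[T] ≈ 176 thousand €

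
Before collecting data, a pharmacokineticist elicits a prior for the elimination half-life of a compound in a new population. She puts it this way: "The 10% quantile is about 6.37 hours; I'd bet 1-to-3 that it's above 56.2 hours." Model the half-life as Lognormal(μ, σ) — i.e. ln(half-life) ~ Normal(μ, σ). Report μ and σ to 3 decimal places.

If T ~ Lognormal(μ,σ) then ln T ~ Normal(μ,σ), so the p-quantile of ln T is μ + z_p·σ.
ln(6.37) = 1.852 and ln(56.2) = 4.029; z_{0.1} = -1.282, z_{0.75} = 0.6745.
σ = (4.029 − 1.852)/(0.6745 − (-1.282)) = 1.113.
μ = 1.852 − (-1.282)·1.113 = 3.278.

μ ≈ 3.278, σ ≈ 1.113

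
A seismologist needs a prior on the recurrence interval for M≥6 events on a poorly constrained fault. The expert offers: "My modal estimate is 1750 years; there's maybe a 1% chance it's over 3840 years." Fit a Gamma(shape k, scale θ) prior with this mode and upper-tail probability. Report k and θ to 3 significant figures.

Gamma(k,θ) with k>1 has mode (k−1)θ, so θ = 1750/(k−1).
Need P(X < 3840) = 0.99 with θ tied to k this way. Start at k = 2, θ = 1750: P(X<3840) ≈ 0.644.
Too low — raise k to concentrate. Iterating converges to k ≈ 8.81.
Then θ = 1750/(8.81−1) ≈ 224.

k ≈ 8.81, θ ≈ 224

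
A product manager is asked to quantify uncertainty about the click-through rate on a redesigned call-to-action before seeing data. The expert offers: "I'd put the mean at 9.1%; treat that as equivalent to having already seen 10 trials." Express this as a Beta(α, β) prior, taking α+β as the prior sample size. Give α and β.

Under the effective-sample-size interpretation, Beta(α, β) has prior mean α/(α+β) and prior sample size α+β.
So α+β = 10 and α/(α+β) = 0.091, giving α = 0.091·10 = 0.91 and β = 10 − 0.91 = 9.09.

α = 0.91, β = 9.09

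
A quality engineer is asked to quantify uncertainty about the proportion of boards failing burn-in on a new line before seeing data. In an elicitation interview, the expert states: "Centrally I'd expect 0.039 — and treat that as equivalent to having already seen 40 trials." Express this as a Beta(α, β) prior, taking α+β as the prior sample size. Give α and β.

α = 1.56, β = 38.44

Under the effective-sample-size interpretation, Beta(α, β) has prior mean α/(α+β) and prior sample size α+β.
So α+β = 40 and α/(α+β) = 0.039, giving α = 0.039·40 = 1.56 and β = 40 − 1.56 = 38.44.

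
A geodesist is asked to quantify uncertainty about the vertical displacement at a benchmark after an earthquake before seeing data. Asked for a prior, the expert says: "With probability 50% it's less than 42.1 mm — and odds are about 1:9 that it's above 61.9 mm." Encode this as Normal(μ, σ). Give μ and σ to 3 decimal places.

μ = 42.100, σ = 15.450

The p-quantile of Normal(μ,σ) is μ + z_p·σ, with z_{0.5} = 0 and z_{0.9} = 1.282.
Eliminate σ: μ = (z₂·x₁ − z₁·x₂)/(z₂ − z₁) = (1.282·42.1 − (0)·61.9)/1.282 = 42.100.
Then σ = (x₂ − x₁)/(z₂ − z₁) = (61.9 − 42.1)/1.282 = 15.450.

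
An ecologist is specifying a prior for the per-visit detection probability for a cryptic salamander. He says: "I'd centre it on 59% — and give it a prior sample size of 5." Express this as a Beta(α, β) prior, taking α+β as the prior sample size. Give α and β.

Under the effective-sample-size interpretation, Beta(α, β) has prior mean α/(α+β) and prior sample size α+β.
So α+β = 5 and α/(α+β) = 0.59, giving α = 0.59·5 = 2.95 and β = 5 − 2.95 = 2.05.

α = 2.95, β = 2.05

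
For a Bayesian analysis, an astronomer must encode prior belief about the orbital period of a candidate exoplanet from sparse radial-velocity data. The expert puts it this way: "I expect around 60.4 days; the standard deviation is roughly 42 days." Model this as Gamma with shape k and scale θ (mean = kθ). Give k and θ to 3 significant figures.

k ≈ 2.07, θ ≈ 29.2

For Gamma(k, scale θ): mean = kθ, variance = kθ², so CV = 1/√k.
CV = SD/mean = 42/60.4 = 0.6954, hence k = 1/CV² = 2.07.
Then θ = mean/k = 60.4/2.07 = 29.2.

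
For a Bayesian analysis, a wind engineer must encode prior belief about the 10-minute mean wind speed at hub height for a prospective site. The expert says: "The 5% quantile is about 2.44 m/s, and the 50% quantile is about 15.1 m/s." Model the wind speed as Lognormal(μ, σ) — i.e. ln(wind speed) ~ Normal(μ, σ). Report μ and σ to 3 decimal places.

μ ≈ 2.715, σ ≈ 1.108

If T ~ Lognormal(μ,σ) then ln T ~ Normal(μ,σ), so the p-quantile of ln T is μ + z_p·σ.
ln(2.44) = 0.892 and ln(15.1) = 2.715; z_{0.05} = -1.645, z_{0.5} = 0.
σ = (2.715 − 0.892)/(0 − (-1.645)) = 1.108.
μ = 0.892 − (-1.645)·1.108 = 2.715.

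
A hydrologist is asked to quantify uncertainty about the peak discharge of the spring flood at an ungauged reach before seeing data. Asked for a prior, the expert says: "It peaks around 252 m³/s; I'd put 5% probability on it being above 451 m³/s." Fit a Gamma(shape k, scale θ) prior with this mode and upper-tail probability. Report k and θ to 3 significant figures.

k ≈ 9.23, θ ≈ 30.6

Gamma(k,θ) with k>1 has mode (k−1)θ, so θ = 252/(k−1).
Need P(X < 451) = 0.95 with θ tied to k this way. Start at k = 2, θ = 252: P(X<451) ≈ 0.534.
Too low — raise k to concentrate. Iterating converges to k ≈ 9.23.
Then θ = 252/(9.23−1) ≈ 30.6.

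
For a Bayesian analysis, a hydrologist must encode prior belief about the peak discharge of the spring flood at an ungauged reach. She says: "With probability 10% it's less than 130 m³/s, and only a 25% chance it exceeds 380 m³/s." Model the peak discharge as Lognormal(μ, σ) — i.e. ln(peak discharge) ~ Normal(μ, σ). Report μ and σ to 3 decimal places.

μ ≈ 5.570, σ ≈ 0.548

If T ~ Lognormal(μ,σ) then ln T ~ Normal(μ,σ), so the p-quantile of ln T is μ + z_p·σ.
ln(130) = 4.868 and ln(380) = 5.94; z_{0.1} = -1.282, z_{0.75} = 0.6745.
σ = (5.94 − 4.868)/(0.6745 − (-1.282)) = 0.548.
μ = 4.868 − (-1.282)·0.548 = 5.570.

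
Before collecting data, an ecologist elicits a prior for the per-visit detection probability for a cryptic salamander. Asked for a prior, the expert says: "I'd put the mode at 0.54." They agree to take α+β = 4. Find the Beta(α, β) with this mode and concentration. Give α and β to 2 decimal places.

For α,β > 1 the Beta mode is (α−1)/(α+β−2). With α+β = 4, the mode is (α−1)/2.
Set (α−1)/2 = 0.54 → α = 1 + 0.54·2 = 2.08.
β = 4 − α = 1.92.

α = 2.08, β = 1.92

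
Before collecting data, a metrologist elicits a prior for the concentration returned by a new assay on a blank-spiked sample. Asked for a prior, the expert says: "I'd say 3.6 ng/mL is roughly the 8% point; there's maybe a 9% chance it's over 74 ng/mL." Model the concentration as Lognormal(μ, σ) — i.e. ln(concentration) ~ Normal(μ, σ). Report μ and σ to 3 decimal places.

If T ~ Lognormal(μ,σ) then ln T ~ Normal(μ,σ), so the p-quantile of ln T is μ + z_p·σ.
ln(3.6) = 1.281 and ln(74) = 4.304; z_{0.08} = -1.405, z_{0.91} = 1.341.
σ = (4.304 − 1.281)/(1.341 − (-1.405)) = 1.101.
μ = 1.281 − (-1.405)·1.101 = 2.828.

μ ≈ 2.828, σ ≈ 1.101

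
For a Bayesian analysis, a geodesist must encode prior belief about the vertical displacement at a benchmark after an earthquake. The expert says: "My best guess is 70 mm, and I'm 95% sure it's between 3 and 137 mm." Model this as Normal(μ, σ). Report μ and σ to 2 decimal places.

A symmetric 95% interval runs μ ± z·σ with z = 1.96.
Half-width = 67, so σ = 67/1.96 = 34.18.
μ is the stated best guess, 70.00.

μ = 70.00, σ = 34.18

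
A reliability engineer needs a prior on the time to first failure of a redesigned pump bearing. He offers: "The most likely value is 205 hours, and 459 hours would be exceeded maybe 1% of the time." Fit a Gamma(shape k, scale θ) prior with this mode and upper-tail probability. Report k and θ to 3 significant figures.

k ≈ 8.39, θ ≈ 27.7

Gamma(k,θ) with k>1 has mode (k−1)θ, so θ = 205/(k−1).
Need P(X < 459) = 0.99 with θ tied to k this way. Start at k = 2, θ = 205: P(X<459) ≈ 0.655.
Too low — raise k to concentrate. Iterating converges to k ≈ 8.39.
Then θ = 205/(8.39−1) ≈ 27.7.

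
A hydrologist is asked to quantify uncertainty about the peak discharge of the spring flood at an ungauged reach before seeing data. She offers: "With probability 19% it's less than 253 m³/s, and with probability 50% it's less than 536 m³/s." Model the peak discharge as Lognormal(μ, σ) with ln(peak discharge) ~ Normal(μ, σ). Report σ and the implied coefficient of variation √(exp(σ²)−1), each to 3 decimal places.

If T ~ Lognormal(μ,σ) then ln T ~ Normal(μ,σ), so the p-quantile of ln T is μ + z_p·σ.
ln(253) = 5.533 and ln(536) = 6.284; z_{0.19} = -0.8779, z_{0.5} = 0.
σ = (6.284 − 5.533)/(0 − (-0.8779)) = 0.855.
μ = 5.533 − (-0.8779)·0.855 = 6.284.
CV = √(exp(σ²)−1) = √(exp(0.7313)−1) = 1.038.

σ ≈ 0.855, CV ≈ 1.038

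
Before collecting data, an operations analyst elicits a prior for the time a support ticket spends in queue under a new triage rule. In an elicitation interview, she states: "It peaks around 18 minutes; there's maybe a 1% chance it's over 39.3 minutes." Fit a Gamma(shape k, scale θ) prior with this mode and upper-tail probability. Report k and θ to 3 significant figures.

k ≈ 8.92, θ ≈ 2.27

Gamma(k,θ) with k>1 has mode (k−1)θ, so θ = 18/(k−1).
Need P(X < 39.3) = 0.99 with θ tied to k this way. Start at k = 2, θ = 18: P(X<39.3) ≈ 0.641.
Too low — raise k to concentrate. Iterating converges to k ≈ 8.92.
Then θ = 18/(8.92−1) ≈ 2.27.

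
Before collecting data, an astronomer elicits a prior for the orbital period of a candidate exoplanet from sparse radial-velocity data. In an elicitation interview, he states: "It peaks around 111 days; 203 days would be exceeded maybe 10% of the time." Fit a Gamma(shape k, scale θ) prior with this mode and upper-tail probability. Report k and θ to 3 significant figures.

k ≈ 6.23, θ ≈ 21.2

Gamma(k,θ) with k>1 has mode (k−1)θ, so θ = 111/(k−1).
Need P(X < 203) = 0.9 with θ tied to k this way. Start at k = 2, θ = 111: P(X<203) ≈ 0.546.
Too low — raise k to concentrate. Iterating converges to k ≈ 6.23.
Then θ = 111/(6.23−1) ≈ 21.2.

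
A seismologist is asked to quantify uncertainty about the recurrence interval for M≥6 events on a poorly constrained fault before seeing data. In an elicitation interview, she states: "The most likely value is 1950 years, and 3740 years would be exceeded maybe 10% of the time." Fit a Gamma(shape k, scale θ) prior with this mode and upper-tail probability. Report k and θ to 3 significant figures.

Gamma(k,θ) with k>1 has mode (k−1)θ, so θ = 1950/(k−1).
Need P(X < 3740) = 0.9 with θ tied to k this way. Start at k = 2, θ = 1950: P(X<3740) ≈ 0.571.
Too low — raise k to concentrate. Iterating converges to k ≈ 5.51.
Then θ = 1950/(5.51−1) ≈ 432.

k ≈ 5.51, θ ≈ 432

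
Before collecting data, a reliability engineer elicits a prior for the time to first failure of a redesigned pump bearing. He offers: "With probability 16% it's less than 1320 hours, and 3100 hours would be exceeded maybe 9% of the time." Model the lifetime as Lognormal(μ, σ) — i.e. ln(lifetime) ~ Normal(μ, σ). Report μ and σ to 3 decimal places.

μ ≈ 7.549, σ ≈ 0.366

If T ~ Lognormal(μ,σ) then ln T ~ Normal(μ,σ), so the p-quantile of ln T is μ + z_p·σ.
ln(1320) = 7.185 and ln(3100) = 8.039; z_{0.16} = -0.9945, z_{0.91} = 1.341.
σ = (8.039 − 7.185)/(1.341 − (-0.9945)) = 0.366.
μ = 7.185 − (-0.9945)·0.366 = 7.549.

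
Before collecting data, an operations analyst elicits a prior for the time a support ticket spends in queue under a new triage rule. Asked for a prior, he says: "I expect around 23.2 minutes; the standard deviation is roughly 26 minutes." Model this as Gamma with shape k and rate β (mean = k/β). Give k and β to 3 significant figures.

For Gamma(k, rate β): mean = k/β, variance = k/β², so CV = 1/√k.
CV = SD/mean = 26/23.2 = 1.121, hence k = 1/CV² = 0.796.
Then β = k/mean = 0.796/23.2 = 0.0343.

k ≈ 0.796, β ≈ 0.0343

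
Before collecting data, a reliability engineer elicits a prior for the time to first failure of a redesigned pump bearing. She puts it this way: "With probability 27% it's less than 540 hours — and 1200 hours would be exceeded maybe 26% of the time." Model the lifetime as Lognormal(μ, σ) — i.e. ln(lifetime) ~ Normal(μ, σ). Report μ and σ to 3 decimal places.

If T ~ Lognormal(μ,σ) then ln T ~ Normal(μ,σ), so the p-quantile of ln T is μ + z_p·σ.
ln(540) = 6.292 and ln(1200) = 7.09; z_{0.27} = -0.6128, z_{0.74} = 0.6433.
σ = (7.09 − 6.292)/(0.6433 − (-0.6128)) = 0.636.
μ = 6.292 − (-0.6128)·0.636 = 6.681.

μ ≈ 6.681, σ ≈ 0.636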